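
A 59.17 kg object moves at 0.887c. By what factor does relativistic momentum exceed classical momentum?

p_rel = γmv, p_class = mv
Ratio = γ = 1/√(1 - 0.887²) = 2.166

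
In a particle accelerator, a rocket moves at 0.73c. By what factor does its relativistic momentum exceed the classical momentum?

p_rel = γmv, p_class = mv
Ratio = γ = 1/√(1 - 0.73²)
= 1/√(0.4671) = 1.463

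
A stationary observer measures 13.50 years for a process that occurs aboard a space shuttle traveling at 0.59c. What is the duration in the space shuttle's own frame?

Dilated time Δt = 13.50 years
γ = 1/√(1 - 0.59²) = 1.239
Δt₀ = Δt/γ = 13.50/1.239 = 10.90 years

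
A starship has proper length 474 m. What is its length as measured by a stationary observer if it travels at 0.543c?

Proper length L₀ = 474 m
γ = 1/√(1 - 0.543²) = 1.191
L = L₀/γ = 474/1.191 = 398.0 m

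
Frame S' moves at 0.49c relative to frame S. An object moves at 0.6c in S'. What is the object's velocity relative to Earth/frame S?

u = (u' + v)/(1 + u'v/c²)
Numerator: 0.6 + 0.49 = 1.09
Denominator: 1 + 0.294 = 1.294
u = 1.09/1.294 = 0.8423c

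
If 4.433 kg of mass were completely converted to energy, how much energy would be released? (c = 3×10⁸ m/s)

Using E = mc²:
c² = (3×10⁸)² = 9×10¹⁶ m²/s²
E = 4.433 × 9×10¹⁶ = 3.990×10¹⁷ J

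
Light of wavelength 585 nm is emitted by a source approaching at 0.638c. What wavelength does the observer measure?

β = 0.638
Wavelength Doppler factor = √(0.362/1.638) = √(0.2210) = 0.4701
λ_obs = 585 × 0.4701 = 275.0 nm (blueshift)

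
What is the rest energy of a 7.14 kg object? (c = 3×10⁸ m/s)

c² = (3×10⁸)² = 9.000×10¹⁶ m²/s²
E₀ = mc² = 7.14 × 9.000×10¹⁶ = 6.426×10¹⁷ J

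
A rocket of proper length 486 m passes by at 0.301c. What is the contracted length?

Proper length L₀ = 486 m
γ = 1/√(1 - 0.301²) = 1.0486
L = L₀/γ = 486/1.0486 = 463.5 m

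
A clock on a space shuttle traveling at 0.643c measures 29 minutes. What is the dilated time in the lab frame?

Proper time Δt₀ = 29 minutes
γ = 1/√(1 - 0.643²) = 1.306
Δt = γΔt₀ = 1.306 × 29 = 37.87 minutes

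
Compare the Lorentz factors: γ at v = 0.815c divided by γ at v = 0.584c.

γ₁ = 1/√(1 - 0.815²) = 1.726
γ₂ = 1/√(1 - 0.584²) = 1.232
γ₁/γ₂ = 1.726/1.232 = 1.401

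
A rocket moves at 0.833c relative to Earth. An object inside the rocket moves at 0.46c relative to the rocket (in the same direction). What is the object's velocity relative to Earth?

u = (u' + v)/(1 + u'v/c²)
Numerator: 0.46 + 0.833 = 1.293
Denominator: 1 + 0.38318 = 1.38318
u = 1.293/1.38318 = 0.9348c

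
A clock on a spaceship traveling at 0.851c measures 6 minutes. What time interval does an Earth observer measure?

Proper time Δt₀ = 6 minutes
γ = 1/√(1 - 0.851²) = 1.904
Δt = γΔt₀ = 1.904 × 6 = 11.42 minutes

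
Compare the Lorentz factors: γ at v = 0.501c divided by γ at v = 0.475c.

γ₁ = 1/√(1 - 0.501²) = 1.155
γ₂ = 1/√(1 - 0.475²) = 1.136
γ₁/γ₂ = 1.155/1.136 = 1.017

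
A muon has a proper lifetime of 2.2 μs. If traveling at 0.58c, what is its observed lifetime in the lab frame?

Proper lifetime τ₀ = 2.2 μs
γ = 1/√(1 - 0.58²) = 1.2276
τ = γτ₀ = 1.2276 × 2.2 μs = 2.701 μs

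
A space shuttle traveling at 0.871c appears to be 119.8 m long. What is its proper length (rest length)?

Contracted length L = 119.8 m
γ = 1/√(1 - 0.871²) = 2.0355
L₀ = γL = 2.0355 × 119.8 = 243.9 m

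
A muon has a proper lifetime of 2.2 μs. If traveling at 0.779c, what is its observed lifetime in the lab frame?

Proper lifetime τ₀ = 2.2 μs
γ = 1/√(1 - 0.779²) = 1.595
τ = γτ₀ = 1.595 × 2.2 μs = 3.509 μs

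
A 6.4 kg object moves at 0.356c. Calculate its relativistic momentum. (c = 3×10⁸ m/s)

γ = 1/√(1 - 0.356²) = 1.070
v = 0.356 × 3×10⁸ = 1.068×10⁸ m/s
p = γmv = 1.070 × 6.4 × 1.068×10⁸ = 7.314×10⁸ kg·m/s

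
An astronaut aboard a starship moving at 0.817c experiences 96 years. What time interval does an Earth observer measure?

Proper time Δt₀ = 96 years
γ = 1/√(1 - 0.817²) = 1.734
Δt = γΔt₀ = 1.734 × 96 = 166.5 years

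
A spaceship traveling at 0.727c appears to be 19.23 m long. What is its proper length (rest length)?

Contracted length L = 19.23 m
γ = 1/√(1 - 0.727²) = 1.4564
L₀ = γL = 1.4564 × 19.23 = 28.01 m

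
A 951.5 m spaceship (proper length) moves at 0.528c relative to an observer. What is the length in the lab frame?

Proper length L₀ = 951.5 m
γ = 1/√(1 - 0.528²) = 1.1775
L = L₀/γ = 951.5/1.1775 = 808.1 m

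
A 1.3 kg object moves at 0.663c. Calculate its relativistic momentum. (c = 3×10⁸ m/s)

γ = 1/√(1 - 0.663²) = 1.336
v = 0.663 × 3×10⁸ = 1.989×10⁸ m/s
p = γmv = 1.336 × 1.3 × 1.989×10⁸ = 3.454×10⁸ kg·m/s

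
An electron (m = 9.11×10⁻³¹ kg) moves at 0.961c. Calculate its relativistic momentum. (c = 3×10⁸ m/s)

γ = 1/√(1 - 0.961²) = 3.616
v = 0.961 × 3×10⁸ = 2.883×10⁸ m/s
p = γmv = 3.616 × 9.11×10⁻³¹ × 2.883×10⁸ = 9.497×10⁻²² kg·m/s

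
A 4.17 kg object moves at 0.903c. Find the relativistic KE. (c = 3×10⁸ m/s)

γ = 1/√(1 - 0.903²) = 2.3275
γ - 1 = 1.3275
KE = (γ-1)mc² = 1.3275 × 4.17 × (3×10⁸)² = 4.982×10¹⁷ J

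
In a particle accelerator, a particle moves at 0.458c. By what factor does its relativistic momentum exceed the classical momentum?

p_rel = γmv, p_class = mv
Ratio = γ = 1/√(1 - 0.458²)
= 1/√(0.790236) = 1.125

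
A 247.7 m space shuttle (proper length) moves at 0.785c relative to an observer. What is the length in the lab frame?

Proper length L₀ = 247.7 m
γ = 1/√(1 - 0.785²) = 1.61422
L = L₀/γ = 247.7/1.61422 = 153.4 m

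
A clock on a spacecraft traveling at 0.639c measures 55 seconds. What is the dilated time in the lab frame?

Proper time Δt₀ = 55 seconds
γ = 1/√(1 - 0.639²) = 1.300
Δt = γΔt₀ = 1.300 × 55 = 71.50 seconds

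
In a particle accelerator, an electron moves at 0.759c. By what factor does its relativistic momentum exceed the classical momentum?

p_rel = γmv, p_class = mv
Ratio = γ = 1/√(1 - 0.759²)
= 1/√(0.423919) = 1.536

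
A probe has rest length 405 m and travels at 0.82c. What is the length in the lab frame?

Proper length L₀ = 405 m
γ = 1/√(1 - 0.82²) = 1.747
L = L₀/γ = 405/1.747 = 231.8 m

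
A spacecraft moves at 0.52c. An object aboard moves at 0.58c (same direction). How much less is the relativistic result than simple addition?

Classical: u' + v = 0.58 + 0.52 = 1.1c
Relativistic: u = (0.58 + 0.52)/(1 + 0.3016) = 1.1/1.3016 = 0.8451c
Difference: 1.1 - 0.8451 = 0.2549c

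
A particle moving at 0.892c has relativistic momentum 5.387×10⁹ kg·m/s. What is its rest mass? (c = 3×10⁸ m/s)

γ = 1/√(1 - 0.892²) = 2.2122
v = 0.892 × 3×10⁸ = 2.676×10⁸ m/s
m = p/(γv) = 5.387×10⁹/(2.2122 × 2.676×10⁸) = 9.100 kg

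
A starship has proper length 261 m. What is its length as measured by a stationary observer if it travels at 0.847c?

Proper length L₀ = 261 m
γ = 1/√(1 - 0.847²) = 1.8811
L = L₀/γ = 261/1.8811 = 138.7 m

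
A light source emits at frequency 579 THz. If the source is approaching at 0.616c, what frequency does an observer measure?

β = v/c = 0.616
(1+β)/(1-β) = 1.616/0.384 = 4.208
Doppler factor = √(4.208) = 2.051
f_obs = 579 × 2.051 = 1188 THz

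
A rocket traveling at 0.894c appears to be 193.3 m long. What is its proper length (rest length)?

Contracted length L = 193.3 m
γ = 1/√(1 - 0.894²) = 2.232
L₀ = γL = 2.232 × 193.3 = 431.4 m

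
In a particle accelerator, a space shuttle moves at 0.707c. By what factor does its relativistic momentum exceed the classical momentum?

p_rel = γmv, p_class = mv
Ratio = γ = 1/√(1 - 0.707²)
= 1/√(0.500151) = 1.414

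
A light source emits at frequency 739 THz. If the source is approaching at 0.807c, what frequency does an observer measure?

β = v/c = 0.807
(1+β)/(1-β) = 1.807/0.193 = 9.363
Doppler factor = √(9.363) = 3.060
f_obs = 739 × 3.060 = 2261 THz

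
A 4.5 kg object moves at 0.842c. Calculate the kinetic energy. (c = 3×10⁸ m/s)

γ = 1/√(1 - 0.842²) = 1.8536
γ - 1 = 0.8536
KE = (γ-1)mc² = 0.8536 × 4.5 × (3×10⁸)² = 3.457×10¹⁷ J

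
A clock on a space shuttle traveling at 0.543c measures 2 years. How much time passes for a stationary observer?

Proper time Δt₀ = 2 years
γ = 1/√(1 - 0.543²) = 1.191
Δt = γΔt₀ = 1.191 × 2 = 2.382 years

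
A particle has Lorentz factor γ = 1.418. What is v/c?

From γ = 1/√(1 - v²/c²):
1/γ² = 1/1.418² = 0.4973
v²/c² = 1 - 0.4973 = 0.5027
v/c = √(0.5027) = 0.7090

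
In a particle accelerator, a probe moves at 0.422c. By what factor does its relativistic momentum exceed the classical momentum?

p_rel = γmv, p_class = mv
Ratio = γ = 1/√(1 - 0.422²)
= 1/√(0.821916) = 1.103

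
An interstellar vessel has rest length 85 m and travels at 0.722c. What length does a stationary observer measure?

Proper length L₀ = 85 m
γ = 1/√(1 - 0.722²) = 1.4453
L = L₀/γ = 85/1.4453 = 58.81 m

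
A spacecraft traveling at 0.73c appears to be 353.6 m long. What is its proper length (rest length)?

Contracted length L = 353.6 m
γ = 1/√(1 - 0.73²) = 1.4632
L₀ = γL = 1.4632 × 353.6 = 517.4 m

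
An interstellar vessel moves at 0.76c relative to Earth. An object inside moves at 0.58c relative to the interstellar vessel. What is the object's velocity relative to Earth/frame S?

u = (u' + v)/(1 + u'v/c²)
Numerator: 0.58 + 0.76 = 1.34
Denominator: 1 + 0.4408 = 1.4408
u = 1.34/1.4408 = 0.9300c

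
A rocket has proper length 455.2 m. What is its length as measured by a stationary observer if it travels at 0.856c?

Proper length L₀ = 455.2 m
γ = 1/√(1 - 0.856²) = 1.9343
L = L₀/γ = 455.2/1.9343 = 235.3 m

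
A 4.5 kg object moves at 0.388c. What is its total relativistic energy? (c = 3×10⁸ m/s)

γ = 1/√(1 - 0.388²) = 1.085
mc² = 4.5 × (3×10⁸)² = 4.050×10¹⁷ J
E = γmc² = 1.085 × 4.050×10¹⁷ = 4.394×10¹⁷ J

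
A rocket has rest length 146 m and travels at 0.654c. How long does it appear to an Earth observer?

Proper length L₀ = 146 m
γ = 1/√(1 - 0.654²) = 1.322
L = L₀/γ = 146/1.322 = 110.4 m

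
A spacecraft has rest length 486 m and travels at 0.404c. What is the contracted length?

Proper length L₀ = 486 m
γ = 1/√(1 - 0.404²) = 1.093
L = L₀/γ = 486/1.093 = 444.6 m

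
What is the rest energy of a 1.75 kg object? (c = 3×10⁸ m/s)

c² = (3×10⁸)² = 9.000×10¹⁶ m²/s²
E₀ = mc² = 1.75 × 9.000×10¹⁶ = 1.575×10¹⁷ J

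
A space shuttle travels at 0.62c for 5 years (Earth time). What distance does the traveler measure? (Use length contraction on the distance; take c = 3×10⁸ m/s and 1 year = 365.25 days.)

Earth distance: d = v × t = 0.62c × 5 yr = 2.9349×10¹⁶ m
γ = 1.2745
d' = d/γ = 2.9349×10¹⁶/1.2745 = 2.303×10¹⁶ m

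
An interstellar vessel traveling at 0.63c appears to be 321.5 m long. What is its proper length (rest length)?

Contracted length L = 321.5 m
γ = 1/√(1 - 0.63²) = 1.2877
L₀ = γL = 1.2877 × 321.5 = 414.0 m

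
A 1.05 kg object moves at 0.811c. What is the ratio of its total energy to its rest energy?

E = γmc², E₀ = mc²
E/E₀ = γ = 1/√(1 - 0.811²) = 1.709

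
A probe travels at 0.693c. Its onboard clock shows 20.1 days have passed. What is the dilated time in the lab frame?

Proper time Δt₀ = 20.1 days
γ = 1/√(1 - 0.693²) = 1.387
Δt = γΔt₀ = 1.387 × 20.1 = 27.88 days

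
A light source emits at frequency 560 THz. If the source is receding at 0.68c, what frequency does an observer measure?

β = v/c = 0.68
(1-β)/(1+β) = 0.32/1.68 = 0.19048
Doppler factor = √(0.19048) = 0.4364
f_obs = 560 × 0.4364 = 244.4 THz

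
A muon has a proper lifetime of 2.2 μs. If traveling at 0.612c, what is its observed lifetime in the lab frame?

Proper lifetime τ₀ = 2.2 μs
γ = 1/√(1 - 0.612²) = 1.2644
τ = γτ₀ = 1.2644 × 2.2 μs = 2.782 μs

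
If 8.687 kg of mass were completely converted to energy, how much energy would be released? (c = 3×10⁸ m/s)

Using E = mc²:
c² = (3×10⁸)² = 9×10¹⁶ m²/s²
E = 8.687 × 9×10¹⁶ = 7.818×10¹⁷ J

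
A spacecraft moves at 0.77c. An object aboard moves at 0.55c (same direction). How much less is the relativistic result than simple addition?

Classical: u' + v = 0.55 + 0.77 = 1.32c
Relativistic: u = (0.55 + 0.77)/(1 + 0.4235) = 1.32/1.4235 = 0.9273c
Difference: 1.32 - 0.9273 = 0.3927c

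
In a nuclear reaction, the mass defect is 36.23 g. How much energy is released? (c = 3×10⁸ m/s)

Convert mass defect: Δm = 36.23 g = 0.03623 kg
E = Δm·c² = 0.03623 × (3×10⁸)²
= 0.03623 × 9×10¹⁶ = 3.261×10¹⁵ J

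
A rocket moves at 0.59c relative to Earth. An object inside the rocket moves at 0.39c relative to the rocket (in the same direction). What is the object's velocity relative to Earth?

u = (u' + v)/(1 + u'v/c²)
Numerator: 0.39 + 0.59 = 0.98
Denominator: 1 + 0.2301 = 1.2301
u = 0.98/1.2301 = 0.7967c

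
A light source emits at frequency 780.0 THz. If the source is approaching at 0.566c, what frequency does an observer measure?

β = v/c = 0.566
(1+β)/(1-β) = 1.566/0.434 = 3.6083
Doppler factor = √(3.6083) = 1.900
f_obs = 780.0 × 1.900 = 1482 THz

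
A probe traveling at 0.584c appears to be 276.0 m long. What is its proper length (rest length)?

Contracted length L = 276.0 m
γ = 1/√(1 - 0.584²) = 1.232
L₀ = γL = 1.232 × 276.0 = 340.0 m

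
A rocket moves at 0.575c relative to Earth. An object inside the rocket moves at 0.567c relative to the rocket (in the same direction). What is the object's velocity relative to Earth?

u = (u' + v)/(1 + u'v/c²)
Numerator: 0.567 + 0.575 = 1.142
Denominator: 1 + 0.326025 = 1.326025
u = 1.142/1.326025 = 0.8612c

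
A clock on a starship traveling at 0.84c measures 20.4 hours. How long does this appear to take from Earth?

Proper time Δt₀ = 20.4 hours
γ = 1/√(1 - 0.84²) = 1.843
Δt = γΔt₀ = 1.843 × 20.4 = 37.60 hours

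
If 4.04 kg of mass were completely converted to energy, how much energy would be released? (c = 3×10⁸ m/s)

Using E = mc²:
c² = (3×10⁸)² = 9×10¹⁶ m²/s²
E = 4.04 × 9×10¹⁶ = 3.636×10¹⁷ J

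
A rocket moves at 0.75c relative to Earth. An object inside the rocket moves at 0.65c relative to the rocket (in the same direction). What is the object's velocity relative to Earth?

u = (u' + v)/(1 + u'v/c²)
Numerator: 0.65 + 0.75 = 1.4
Denominator: 1 + 0.4875 = 1.4875
u = 1.4/1.4875 = 0.9412c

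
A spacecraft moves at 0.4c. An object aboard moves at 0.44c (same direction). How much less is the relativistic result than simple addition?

Classical: u' + v = 0.44 + 0.4 = 0.84c
Relativistic: u = (0.44 + 0.4)/(1 + 0.176) = 0.84/1.176 = 0.7143c
Difference: 0.84 - 0.7143 = 0.1257c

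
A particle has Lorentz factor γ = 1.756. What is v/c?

From γ = 1/√(1 - v²/c²):
1/γ² = 1/1.756² = 0.3243
v²/c² = 1 - 0.3243 = 0.6757
v/c = √(0.6757) = 0.8220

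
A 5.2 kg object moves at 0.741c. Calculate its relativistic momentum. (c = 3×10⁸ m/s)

γ = 1/√(1 - 0.741²) = 1.489
v = 0.741 × 3×10⁸ = 2.223×10⁸ m/s
p = γmv = 1.489 × 5.2 × 2.223×10⁸ = 1.721×10⁹ kg·m/s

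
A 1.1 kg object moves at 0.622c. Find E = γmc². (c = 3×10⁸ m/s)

γ = 1/√(1 - 0.622²) = 1.277
mc² = 1.1 × (3×10⁸)² = 9.900×10¹⁶ J
E = γmc² = 1.277 × 9.900×10¹⁶ = 1.264×10¹⁷ J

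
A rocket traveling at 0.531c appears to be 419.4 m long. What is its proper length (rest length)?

Contracted length L = 419.4 m
γ = 1/√(1 - 0.531²) = 1.180
L₀ = γL = 1.180 × 419.4 = 494.9 m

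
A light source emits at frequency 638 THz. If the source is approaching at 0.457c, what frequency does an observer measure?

β = v/c = 0.457
(1+β)/(1-β) = 1.457/0.543 = 2.683
Doppler factor = √(2.683) = 1.638
f_obs = 638 × 1.638 = 1045 THz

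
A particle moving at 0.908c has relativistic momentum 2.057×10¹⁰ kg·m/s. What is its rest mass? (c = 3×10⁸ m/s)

γ = 1/√(1 - 0.908²) = 2.387
v = 0.908 × 3×10⁸ = 2.724×10⁸ m/s
m = p/(γv) = 2.057×10¹⁰/(2.387 × 2.724×10⁸) = 31.64 kg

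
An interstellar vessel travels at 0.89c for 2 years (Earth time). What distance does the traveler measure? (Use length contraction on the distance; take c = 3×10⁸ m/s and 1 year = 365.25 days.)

Earth distance: d = v × t = 0.89c × 2 yr = 1.685×10¹⁶ m
γ = 2.193
d' = d/γ = 1.685×10¹⁶/2.193 = 7.684×10¹⁵ m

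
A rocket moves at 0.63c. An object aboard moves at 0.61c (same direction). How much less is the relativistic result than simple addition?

Classical: u' + v = 0.61 + 0.63 = 1.24c
Relativistic: u = (0.61 + 0.63)/(1 + 0.3843) = 1.24/1.3843 = 0.8958c
Difference: 1.24 - 0.8958 = 0.3442c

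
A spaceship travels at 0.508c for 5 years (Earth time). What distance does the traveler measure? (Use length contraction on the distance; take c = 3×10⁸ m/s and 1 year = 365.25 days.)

Earth distance: d = v × t = 0.508c × 5 yr = 2.405×10¹⁶ m
γ = 1.161
d' = d/γ = 2.405×10¹⁶/1.161 = 2.071×10¹⁶ m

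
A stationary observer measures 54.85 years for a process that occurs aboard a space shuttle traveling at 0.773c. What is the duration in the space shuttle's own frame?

Dilated time Δt = 54.85 years
γ = 1/√(1 - 0.773²) = 1.576
Δt₀ = Δt/γ = 54.85/1.576 = 34.80 years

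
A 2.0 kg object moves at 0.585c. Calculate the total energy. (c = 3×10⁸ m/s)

γ = 1/√(1 - 0.585²) = 1.233
mc² = 2.0 × (3×10⁸)² = 1.800×10¹⁷ J
E = γmc² = 1.233 × 1.800×10¹⁷ = 2.219×10¹⁷ J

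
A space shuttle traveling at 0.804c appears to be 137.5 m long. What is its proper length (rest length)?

Contracted length L = 137.5 m
γ = 1/√(1 - 0.804²) = 1.6817
L₀ = γL = 1.6817 × 137.5 = 231.2 m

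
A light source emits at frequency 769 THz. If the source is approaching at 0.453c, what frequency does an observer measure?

β = v/c = 0.453
(1+β)/(1-β) = 1.453/0.547 = 2.656
Doppler factor = √(2.656) = 1.630
f_obs = 769 × 1.630 = 1253 THz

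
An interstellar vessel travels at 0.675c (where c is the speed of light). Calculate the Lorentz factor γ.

v/c = 0.675, so (v/c)² = 0.455625
1 - (v/c)² = 0.544375
γ = 1/√(0.544375) = 1.355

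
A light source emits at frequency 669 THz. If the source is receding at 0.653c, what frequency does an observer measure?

β = v/c = 0.653
(1-β)/(1+β) = 0.347/1.653 = 0.20992
Doppler factor = √(0.20992) = 0.4582
f_obs = 669 × 0.4582 = 306.5 THz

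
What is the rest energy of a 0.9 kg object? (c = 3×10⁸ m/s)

c² = (3×10⁸)² = 9.000×10¹⁶ m²/s²
E₀ = mc² = 0.9 × 9.000×10¹⁶ = 8.100×10¹⁶ J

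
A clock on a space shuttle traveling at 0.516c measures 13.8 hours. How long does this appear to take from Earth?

Proper time Δt₀ = 13.8 hours
γ = 1/√(1 - 0.516²) = 1.1674
Δt = γΔt₀ = 1.1674 × 13.8 = 16.11 hours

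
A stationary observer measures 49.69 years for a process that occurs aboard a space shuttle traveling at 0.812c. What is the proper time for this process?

Dilated time Δt = 49.69 years
γ = 1/√(1 - 0.812²) = 1.7133
Δt₀ = Δt/γ = 49.69/1.7133 = 29.00 years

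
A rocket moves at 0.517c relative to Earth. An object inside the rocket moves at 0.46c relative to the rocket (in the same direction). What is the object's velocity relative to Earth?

u = (u' + v)/(1 + u'v/c²)
Numerator: 0.46 + 0.517 = 0.977
Denominator: 1 + 0.23782 = 1.23782
u = 0.977/1.23782 = 0.7893c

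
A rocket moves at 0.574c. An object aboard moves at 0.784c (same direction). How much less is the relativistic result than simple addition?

Classical: u' + v = 0.784 + 0.574 = 1.358c
Relativistic: u = (0.784 + 0.574)/(1 + 0.450016) = 1.358/1.450016 = 0.9365c
Difference: 1.358 - 0.9365 = 0.4215c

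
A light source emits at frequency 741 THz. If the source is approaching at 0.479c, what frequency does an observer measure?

β = v/c = 0.479
(1+β)/(1-β) = 1.479/0.521 = 2.8388
Doppler factor = √(2.8388) = 1.68487
f_obs = 741 × 1.68487 = 1248 THz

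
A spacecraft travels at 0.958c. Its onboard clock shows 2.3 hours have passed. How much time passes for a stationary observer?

Proper time Δt₀ = 2.3 hours
γ = 1/√(1 - 0.958²) = 3.487
Δt = γΔt₀ = 3.487 × 2.3 = 8.020 hours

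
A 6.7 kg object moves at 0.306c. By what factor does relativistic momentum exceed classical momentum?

p_rel = γmv, p_class = mv
Ratio = γ = 1/√(1 - 0.306²) = 1.050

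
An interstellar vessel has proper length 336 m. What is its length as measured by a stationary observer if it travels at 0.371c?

Proper length L₀ = 336 m
γ = 1/√(1 - 0.371²) = 1.077
L = L₀/γ = 336/1.077 = 312.0 m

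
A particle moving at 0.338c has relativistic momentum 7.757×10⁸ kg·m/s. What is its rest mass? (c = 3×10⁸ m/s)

γ = 1/√(1 - 0.338²) = 1.0625
v = 0.338 × 3×10⁸ = 1.014×10⁸ m/s
m = p/(γv) = 7.757×10⁸/(1.0625 × 1.014×10⁸) = 7.200 kg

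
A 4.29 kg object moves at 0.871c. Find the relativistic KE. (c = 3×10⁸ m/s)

γ = 1/√(1 - 0.871²) = 2.0355
γ - 1 = 1.0355
KE = (γ-1)mc² = 1.0355 × 4.29 × (3×10⁸)² = 3.998×10¹⁷ J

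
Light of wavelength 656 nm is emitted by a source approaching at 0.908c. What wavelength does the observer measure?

β = 0.908
Wavelength Doppler factor = √(0.092/1.908) = √(0.048218) = 0.219586
λ_obs = 656 × 0.219586 = 144.0 nm (blueshift)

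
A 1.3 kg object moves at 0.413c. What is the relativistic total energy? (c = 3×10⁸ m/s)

γ = 1/√(1 - 0.413²) = 1.098
mc² = 1.3 × (3×10⁸)² = 1.170×10¹⁷ J
E = γmc² = 1.098 × 1.170×10¹⁷ = 1.285×10¹⁷ J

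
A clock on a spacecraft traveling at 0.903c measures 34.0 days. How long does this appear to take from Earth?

Proper time Δt₀ = 34.0 days
γ = 1/√(1 - 0.903²) = 2.3275
Δt = γΔt₀ = 2.3275 × 34.0 = 79.14 days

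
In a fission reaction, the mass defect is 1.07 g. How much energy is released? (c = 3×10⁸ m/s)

Convert mass defect: Δm = 1.07 g = 0.00107 kg
E = Δm·c² = 0.00107 × (3×10⁸)²
= 0.00107 × 9×10¹⁶ = 9.630×10¹³ J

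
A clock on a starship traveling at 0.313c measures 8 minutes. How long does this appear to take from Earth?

Proper time Δt₀ = 8 minutes
γ = 1/√(1 - 0.313²) = 1.0529
Δt = γΔt₀ = 1.0529 × 8 = 8.423 minutes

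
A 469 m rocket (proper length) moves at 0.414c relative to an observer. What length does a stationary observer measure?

Proper length L₀ = 469 m
γ = 1/√(1 - 0.414²) = 1.0986
L = L₀/γ = 469/1.0986 = 426.9 m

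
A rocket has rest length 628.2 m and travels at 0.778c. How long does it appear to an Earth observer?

Proper length L₀ = 628.2 m
γ = 1/√(1 - 0.778²) = 1.5917
L = L₀/γ = 628.2/1.5917 = 394.7 m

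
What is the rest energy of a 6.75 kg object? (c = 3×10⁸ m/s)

c² = (3×10⁸)² = 9.000×10¹⁶ m²/s²
E₀ = mc² = 6.75 × 9.000×10¹⁶ = 6.075×10¹⁷ J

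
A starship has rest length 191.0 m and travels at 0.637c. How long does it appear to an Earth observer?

Proper length L₀ = 191.0 m
γ = 1/√(1 - 0.637²) = 1.2972
L = L₀/γ = 191.0/1.2972 = 147.2 m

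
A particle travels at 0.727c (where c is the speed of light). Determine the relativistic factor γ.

v/c = 0.727, so (v/c)² = 0.528529
1 - (v/c)² = 0.471471
γ = 1/√(0.471471) = 1.456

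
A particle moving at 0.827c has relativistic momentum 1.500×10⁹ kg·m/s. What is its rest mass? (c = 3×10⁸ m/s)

γ = 1/√(1 - 0.827²) = 1.779
v = 0.827 × 3×10⁸ = 2.481×10⁸ m/s
m = p/(γv) = 1.500×10⁹/(1.779 × 2.481×10⁸) = 3.399 kg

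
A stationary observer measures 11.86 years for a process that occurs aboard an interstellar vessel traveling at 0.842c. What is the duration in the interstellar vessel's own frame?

Dilated time Δt = 11.86 years
γ = 1/√(1 - 0.842²) = 1.8536
Δt₀ = Δt/γ = 11.86/1.8536 = 6.398 years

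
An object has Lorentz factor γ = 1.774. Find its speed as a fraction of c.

From γ = 1/√(1 - v²/c²):
1/γ² = 1/1.774² = 0.3178
v²/c² = 1 - 0.3178 = 0.6822
v/c = √(0.6822) = 0.8260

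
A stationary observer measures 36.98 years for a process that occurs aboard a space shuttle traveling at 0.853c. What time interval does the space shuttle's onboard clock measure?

Dilated time Δt = 36.98 years
γ = 1/√(1 - 0.853²) = 1.916
Δt₀ = Δt/γ = 36.98/1.916 = 19.30 years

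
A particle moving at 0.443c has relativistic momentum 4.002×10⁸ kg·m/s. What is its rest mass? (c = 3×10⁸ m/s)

γ = 1/√(1 - 0.443²) = 1.1154
v = 0.443 × 3×10⁸ = 1.329×10⁸ m/s
m = p/(γv) = 4.002×10⁸/(1.1154 × 1.329×10⁸) = 2.700 kg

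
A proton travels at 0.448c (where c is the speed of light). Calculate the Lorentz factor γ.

v/c = 0.448, so (v/c)² = 0.200704
1 - (v/c)² = 0.799296
γ = 1/√(0.799296) = 1.119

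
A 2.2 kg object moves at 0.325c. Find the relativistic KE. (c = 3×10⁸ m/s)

γ = 1/√(1 - 0.325²) = 1.0574
γ - 1 = 0.05740
KE = (γ-1)mc² = 0.05740 × 2.2 × (3×10⁸)² = 1.137×10¹⁶ J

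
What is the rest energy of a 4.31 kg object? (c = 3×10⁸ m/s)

c² = (3×10⁸)² = 9.000×10¹⁶ m²/s²
E₀ = mc² = 4.31 × 9.000×10¹⁶ = 3.879×10¹⁷ J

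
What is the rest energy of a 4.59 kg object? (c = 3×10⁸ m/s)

c² = (3×10⁸)² = 9.000×10¹⁶ m²/s²
E₀ = mc² = 4.59 × 9.000×10¹⁶ = 4.131×10¹⁷ J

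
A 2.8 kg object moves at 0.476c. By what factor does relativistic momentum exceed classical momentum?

p_rel = γmv, p_class = mv
Ratio = γ = 1/√(1 - 0.476²) = 1.137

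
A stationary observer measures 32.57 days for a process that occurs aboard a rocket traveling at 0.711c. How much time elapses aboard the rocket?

Dilated time Δt = 32.57 days
γ = 1/√(1 - 0.711²) = 1.422
Δt₀ = Δt/γ = 32.57/1.422 = 22.90 days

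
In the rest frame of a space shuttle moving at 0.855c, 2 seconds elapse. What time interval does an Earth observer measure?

Proper time Δt₀ = 2 seconds
γ = 1/√(1 - 0.855²) = 1.928
Δt = γΔt₀ = 1.928 × 2 = 3.856 seconds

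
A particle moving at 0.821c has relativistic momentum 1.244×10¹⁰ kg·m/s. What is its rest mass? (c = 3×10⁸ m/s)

γ = 1/√(1 - 0.821²) = 1.7515
v = 0.821 × 3×10⁸ = 2.463×10⁸ m/s
m = p/(γv) = 1.244×10¹⁰/(1.7515 × 2.463×10⁸) = 28.84 kg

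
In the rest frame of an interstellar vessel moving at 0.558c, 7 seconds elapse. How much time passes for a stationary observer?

Proper time Δt₀ = 7 seconds
γ = 1/√(1 - 0.558²) = 1.205
Δt = γΔt₀ = 1.205 × 7 = 8.435 seconds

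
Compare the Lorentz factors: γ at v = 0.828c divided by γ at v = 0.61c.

γ₁ = 1/√(1 - 0.828²) = 1.783
γ₂ = 1/√(1 - 0.61²) = 1.262
γ₁/γ₂ = 1.783/1.262 = 1.413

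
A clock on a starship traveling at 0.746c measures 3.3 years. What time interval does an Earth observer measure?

Proper time Δt₀ = 3.3 years
γ = 1/√(1 - 0.746²) = 1.5016
Δt = γΔt₀ = 1.5016 × 3.3 = 4.955 years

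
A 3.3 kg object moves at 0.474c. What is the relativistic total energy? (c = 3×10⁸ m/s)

γ = 1/√(1 - 0.474²) = 1.1357
mc² = 3.3 × (3×10⁸)² = 2.970×10¹⁷ J
E = γmc² = 1.1357 × 2.970×10¹⁷ = 3.373×10¹⁷ J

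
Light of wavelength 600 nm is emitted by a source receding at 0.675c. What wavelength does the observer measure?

β = 0.675
Wavelength Doppler factor = √(1.675/0.325) = √(5.154) = 2.270
λ_obs = 600 × 2.270 = 1362 nm (redshift)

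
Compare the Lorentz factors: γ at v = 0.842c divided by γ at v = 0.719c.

γ₁ = 1/√(1 - 0.842²) = 1.854
γ₂ = 1/√(1 - 0.719²) = 1.439
γ₁/γ₂ = 1.854/1.439 = 1.288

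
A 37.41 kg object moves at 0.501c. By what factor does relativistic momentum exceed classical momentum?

p_rel = γmv, p_class = mv
Ratio = γ = 1/√(1 - 0.501²) = 1.155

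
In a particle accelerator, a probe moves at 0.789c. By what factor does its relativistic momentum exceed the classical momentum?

p_rel = γmv, p_class = mv
Ratio = γ = 1/√(1 - 0.789²)
= 1/√(0.377479) = 1.628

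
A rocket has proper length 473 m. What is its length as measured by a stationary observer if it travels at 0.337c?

Proper length L₀ = 473 m
γ = 1/√(1 - 0.337²) = 1.0621
L = L₀/γ = 473/1.0621 = 445.3 m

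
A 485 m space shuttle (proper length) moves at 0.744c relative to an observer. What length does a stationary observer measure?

Proper length L₀ = 485 m
γ = 1/√(1 - 0.744²) = 1.4966
L = L₀/γ = 485/1.4966 = 324.1 m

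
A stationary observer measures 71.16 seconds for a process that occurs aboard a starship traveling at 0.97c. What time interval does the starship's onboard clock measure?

Dilated time Δt = 71.16 seconds
γ = 1/√(1 - 0.97²) = 4.113
Δt₀ = Δt/γ = 71.16/4.113 = 17.30 seconds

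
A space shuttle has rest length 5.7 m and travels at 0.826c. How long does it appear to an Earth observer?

Proper length L₀ = 5.7 m
γ = 1/√(1 - 0.826²) = 1.774
L = L₀/γ = 5.7/1.774 = 3.213 m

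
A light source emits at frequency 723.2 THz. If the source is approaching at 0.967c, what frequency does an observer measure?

β = v/c = 0.967
(1+β)/(1-β) = 1.967/0.033 = 59.606
Doppler factor = √(59.606) = 7.720
f_obs = 723.2 × 7.720 = 5583 THz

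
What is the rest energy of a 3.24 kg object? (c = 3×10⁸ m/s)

c² = (3×10⁸)² = 9.000×10¹⁶ m²/s²
E₀ = mc² = 3.24 × 9.000×10¹⁶ = 2.916×10¹⁷ J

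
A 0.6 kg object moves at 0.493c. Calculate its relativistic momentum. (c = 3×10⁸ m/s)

γ = 1/√(1 - 0.493²) = 1.149
v = 0.493 × 3×10⁸ = 1.479×10⁸ m/s
p = γmv = 1.149 × 0.6 × 1.479×10⁸ = 1.020×10⁸ kg·m/s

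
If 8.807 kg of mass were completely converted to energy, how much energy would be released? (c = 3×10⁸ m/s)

Using E = mc²:
c² = (3×10⁸)² = 9×10¹⁶ m²/s²
E = 8.807 × 9×10¹⁶ = 7.926×10¹⁷ J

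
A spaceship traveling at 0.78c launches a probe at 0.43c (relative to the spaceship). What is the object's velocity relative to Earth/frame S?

u = (u' + v)/(1 + u'v/c²)
Numerator: 0.43 + 0.78 = 1.21
Denominator: 1 + 0.3354 = 1.3354
u = 1.21/1.3354 = 0.9061c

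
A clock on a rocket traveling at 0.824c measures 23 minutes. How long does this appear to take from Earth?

Proper time Δt₀ = 23 minutes
γ = 1/√(1 - 0.824²) = 1.7649
Δt = γΔt₀ = 1.7649 × 23 = 40.59 minutes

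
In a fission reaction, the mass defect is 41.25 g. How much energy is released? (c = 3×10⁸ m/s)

Convert mass defect: Δm = 41.25 g = 0.04125 kg
E = Δm·c² = 0.04125 × (3×10⁸)²
= 0.04125 × 9×10¹⁶ = 3.713×10¹⁵ J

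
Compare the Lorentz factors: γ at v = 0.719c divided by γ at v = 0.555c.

γ₁ = 1/√(1 - 0.719²) = 1.439
γ₂ = 1/√(1 - 0.555²) = 1.202
γ₁/γ₂ = 1.439/1.202 = 1.197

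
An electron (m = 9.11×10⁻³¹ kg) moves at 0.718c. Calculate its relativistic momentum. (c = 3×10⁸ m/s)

γ = 1/√(1 - 0.718²) = 1.4367
v = 0.718 × 3×10⁸ = 2.154×10⁸ m/s
p = γmv = 1.4367 × 9.11×10⁻³¹ × 2.154×10⁸ = 2.819×10⁻²² kg·m/s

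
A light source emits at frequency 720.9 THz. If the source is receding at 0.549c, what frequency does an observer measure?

β = v/c = 0.549
(1-β)/(1+β) = 0.451/1.549 = 0.2912
Doppler factor = √(0.2912) = 0.5396
f_obs = 720.9 × 0.5396 = 389.0 THz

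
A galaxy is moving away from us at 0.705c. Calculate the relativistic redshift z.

β = 0.705
(1+β)/(1-β) = 1.705/0.295 = 5.780
√(5.780) = 2.404
z = 2.404 - 1 = 1.404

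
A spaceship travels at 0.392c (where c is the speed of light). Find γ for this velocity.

v/c = 0.392, so (v/c)² = 0.153664
1 - (v/c)² = 0.846336
γ = 1/√(0.846336) = 1.087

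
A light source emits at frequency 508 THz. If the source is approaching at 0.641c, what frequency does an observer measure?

β = v/c = 0.641
(1+β)/(1-β) = 1.641/0.359 = 4.571
Doppler factor = √(4.571) = 2.138
f_obs = 508 × 2.138 = 1086 THz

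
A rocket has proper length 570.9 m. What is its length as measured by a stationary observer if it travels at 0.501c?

Proper length L₀ = 570.9 m
γ = 1/√(1 - 0.501²) = 1.1555
L = L₀/γ = 570.9/1.1555 = 494.1 m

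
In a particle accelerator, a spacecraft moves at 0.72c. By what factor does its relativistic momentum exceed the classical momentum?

p_rel = γmv, p_class = mv
Ratio = γ = 1/√(1 - 0.72²)
= 1/√(0.4816) = 1.441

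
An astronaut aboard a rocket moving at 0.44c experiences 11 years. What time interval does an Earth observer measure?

Proper time Δt₀ = 11 years
γ = 1/√(1 - 0.44²) = 1.114
Δt = γΔt₀ = 1.114 × 11 = 12.25 years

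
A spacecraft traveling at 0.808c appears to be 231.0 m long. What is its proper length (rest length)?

Contracted length L = 231.0 m
γ = 1/√(1 - 0.808²) = 1.6973
L₀ = γL = 1.6973 × 231.0 = 392.1 m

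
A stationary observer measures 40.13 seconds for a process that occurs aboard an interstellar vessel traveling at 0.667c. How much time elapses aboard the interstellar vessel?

Dilated time Δt = 40.13 seconds
γ = 1/√(1 - 0.667²) = 1.342
Δt₀ = Δt/γ = 40.13/1.342 = 29.90 seconds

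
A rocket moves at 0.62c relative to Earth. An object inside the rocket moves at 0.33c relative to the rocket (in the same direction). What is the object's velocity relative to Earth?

u = (u' + v)/(1 + u'v/c²)
Numerator: 0.33 + 0.62 = 0.95
Denominator: 1 + 0.2046 = 1.2046
u = 0.95/1.2046 = 0.7886c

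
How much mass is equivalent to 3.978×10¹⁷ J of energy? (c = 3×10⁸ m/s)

From E = mc², we get m = E/c²
c² = (3×10⁸)² = 9×10¹⁶ m²/s²
m = 3.978×10¹⁷ / 9×10¹⁶ = 4.420 kg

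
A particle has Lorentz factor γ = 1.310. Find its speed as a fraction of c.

From γ = 1/√(1 - v²/c²):
1/γ² = 1/1.310² = 0.5827
v²/c² = 1 - 0.5827 = 0.4173
v/c = √(0.4173) = 0.6460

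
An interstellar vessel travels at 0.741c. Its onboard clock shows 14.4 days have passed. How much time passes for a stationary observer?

Proper time Δt₀ = 14.4 days
γ = 1/√(1 - 0.741²) = 1.489
Δt = γΔt₀ = 1.489 × 14.4 = 21.44 days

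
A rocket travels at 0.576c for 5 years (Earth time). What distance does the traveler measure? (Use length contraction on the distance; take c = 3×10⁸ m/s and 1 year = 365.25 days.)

Earth distance: d = v × t = 0.576c × 5 yr = 2.7266×10¹⁶ m
γ = 1.2233
d' = d/γ = 2.7266×10¹⁶/1.2233 = 2.229×10¹⁶ m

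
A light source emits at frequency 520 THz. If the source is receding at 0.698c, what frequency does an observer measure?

β = v/c = 0.698
(1-β)/(1+β) = 0.302/1.698 = 0.17786
Doppler factor = √(0.17786) = 0.4217
f_obs = 520 × 0.4217 = 219.3 THz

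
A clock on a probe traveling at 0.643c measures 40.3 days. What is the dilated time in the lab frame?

Proper time Δt₀ = 40.3 days
γ = 1/√(1 - 0.643²) = 1.3057
Δt = γΔt₀ = 1.3057 × 40.3 = 52.62 days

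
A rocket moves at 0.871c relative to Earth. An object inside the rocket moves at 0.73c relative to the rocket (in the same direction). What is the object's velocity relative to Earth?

u = (u' + v)/(1 + u'v/c²)
Numerator: 0.73 + 0.871 = 1.601
Denominator: 1 + 0.63583 = 1.63583
u = 1.601/1.63583 = 0.9787c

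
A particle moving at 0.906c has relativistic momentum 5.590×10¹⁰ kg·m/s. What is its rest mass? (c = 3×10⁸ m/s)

γ = 1/√(1 - 0.906²) = 2.3625
v = 0.906 × 3×10⁸ = 2.718×10⁸ m/s
m = p/(γv) = 5.590×10¹⁰/(2.3625 × 2.718×10⁸) = 87.05 kg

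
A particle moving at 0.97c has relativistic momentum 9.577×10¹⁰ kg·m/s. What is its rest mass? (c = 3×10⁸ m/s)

γ = 1/√(1 - 0.97²) = 4.1135
v = 0.97 × 3×10⁸ = 2.910×10⁸ m/s
m = p/(γv) = 9.577×10¹⁰/(4.1135 × 2.910×10⁸) = 80.01 kg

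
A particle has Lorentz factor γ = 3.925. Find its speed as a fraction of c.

From γ = 1/√(1 - v²/c²):
1/γ² = 1/3.925² = 0.06491
v²/c² = 1 - 0.06491 = 0.9351
v/c = √(0.9351) = 0.9670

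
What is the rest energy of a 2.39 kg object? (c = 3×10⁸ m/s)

c² = (3×10⁸)² = 9.000×10¹⁶ m²/s²
E₀ = mc² = 2.39 × 9.000×10¹⁶ = 2.151×10¹⁷ J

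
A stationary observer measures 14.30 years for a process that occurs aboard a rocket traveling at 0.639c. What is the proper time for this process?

Dilated time Δt = 14.30 years
γ = 1/√(1 - 0.639²) = 1.300
Δt₀ = Δt/γ = 14.30/1.300 = 11.00 years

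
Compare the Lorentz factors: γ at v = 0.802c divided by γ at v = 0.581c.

γ₁ = 1/√(1 - 0.802²) = 1.6741
γ₂ = 1/√(1 - 0.581²) = 1.2286
γ₁/γ₂ = 1.6741/1.2286 = 1.363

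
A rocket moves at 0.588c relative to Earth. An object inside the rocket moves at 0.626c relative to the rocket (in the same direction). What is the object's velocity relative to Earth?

u = (u' + v)/(1 + u'v/c²)
Numerator: 0.626 + 0.588 = 1.214
Denominator: 1 + 0.368088 = 1.368088
u = 1.214/1.368088 = 0.8874c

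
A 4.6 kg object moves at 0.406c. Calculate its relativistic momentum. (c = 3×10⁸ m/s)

γ = 1/√(1 - 0.406²) = 1.0942
v = 0.406 × 3×10⁸ = 1.218×10⁸ m/s
p = γmv = 1.0942 × 4.6 × 1.218×10⁸ = 6.131×10⁸ kg·m/s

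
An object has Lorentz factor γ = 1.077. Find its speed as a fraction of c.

From γ = 1/√(1 - v²/c²):
1/γ² = 1/1.077² = 0.8621
v²/c² = 1 - 0.8621 = 0.1379
v/c = √(0.1379) = 0.3713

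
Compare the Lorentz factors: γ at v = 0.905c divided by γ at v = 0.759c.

γ₁ = 1/√(1 - 0.905²) = 2.35066
γ₂ = 1/√(1 - 0.759²) = 1.53588
γ₁/γ₂ = 2.35066/1.53588 = 1.530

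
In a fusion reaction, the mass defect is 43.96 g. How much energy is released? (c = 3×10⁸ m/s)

Convert mass defect: Δm = 43.96 g = 0.04396 kg
E = Δm·c² = 0.04396 × (3×10⁸)²
= 0.04396 × 9×10¹⁶ = 3.956×10¹⁵ J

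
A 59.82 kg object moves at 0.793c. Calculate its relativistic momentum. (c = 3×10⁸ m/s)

γ = 1/√(1 - 0.793²) = 1.6414
v = 0.793 × 3×10⁸ = 2.379×10⁸ m/s
p = γmv = 1.6414 × 59.82 × 2.379×10⁸ = 2.336×10¹⁰ kg·m/s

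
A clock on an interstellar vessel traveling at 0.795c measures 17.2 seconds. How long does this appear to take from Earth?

Proper time Δt₀ = 17.2 seconds
γ = 1/√(1 - 0.795²) = 1.6485
Δt = γΔt₀ = 1.6485 × 17.2 = 28.35 seconds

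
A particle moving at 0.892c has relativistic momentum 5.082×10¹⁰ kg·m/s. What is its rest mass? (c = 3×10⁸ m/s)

γ = 1/√(1 - 0.892²) = 2.212
v = 0.892 × 3×10⁸ = 2.676×10⁸ m/s
m = p/(γv) = 5.082×10¹⁰/(2.212 × 2.676×10⁸) = 85.85 kg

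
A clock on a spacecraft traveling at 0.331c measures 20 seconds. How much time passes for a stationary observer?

Proper time Δt₀ = 20 seconds
γ = 1/√(1 - 0.331²) = 1.0597
Δt = γΔt₀ = 1.0597 × 20 = 21.19 seconds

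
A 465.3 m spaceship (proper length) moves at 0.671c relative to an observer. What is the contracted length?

Proper length L₀ = 465.3 m
γ = 1/√(1 - 0.671²) = 1.3487
L = L₀/γ = 465.3/1.3487 = 345.0 m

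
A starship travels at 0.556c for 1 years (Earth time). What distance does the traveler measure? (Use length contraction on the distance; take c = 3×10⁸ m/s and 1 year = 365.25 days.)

Earth distance: d = v × t = 0.556c × 1 yr = 5.2638×10¹⁵ m
γ = 1.2031
d' = d/γ = 5.2638×10¹⁵/1.2031 = 4.375×10¹⁵ m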